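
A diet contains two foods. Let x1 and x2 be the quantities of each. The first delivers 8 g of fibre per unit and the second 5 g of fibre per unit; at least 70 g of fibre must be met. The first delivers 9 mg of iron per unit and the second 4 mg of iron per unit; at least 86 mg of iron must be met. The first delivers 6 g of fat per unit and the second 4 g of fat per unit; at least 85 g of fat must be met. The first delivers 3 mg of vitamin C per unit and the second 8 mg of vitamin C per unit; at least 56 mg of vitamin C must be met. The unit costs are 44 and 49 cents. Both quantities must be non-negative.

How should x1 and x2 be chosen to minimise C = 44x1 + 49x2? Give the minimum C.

Corner points and C = 44x1 + 49x2:
  (0, 43/2) → C = 2107/2
  (56/3, 0) → C = 2464/3
  (1/3, 83/4) → C = 12377/12
  (38/3, 9/4) → C = 8011/12
The feasible region is unbounded (it extends along (0, 1), (1, 0)), but C strictly increases along every unbounded feasible direction, so there is no improving ray and the minimum is attained at a vertex.

At the optimal vertex, 6x1 + 4x2 = 85 and 3x1 + 8x2 = 56.
Solving simultaneously gives x1 = 38/3, x2 = 9/4.

x1 = 38/3, x2 = 9/4, minimum C = 8011/12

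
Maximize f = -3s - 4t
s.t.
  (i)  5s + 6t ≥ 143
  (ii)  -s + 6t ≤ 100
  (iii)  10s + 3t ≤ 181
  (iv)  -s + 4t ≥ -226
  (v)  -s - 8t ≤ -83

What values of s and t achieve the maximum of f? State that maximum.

s = 73/5, t = 35/3, maximum f = -1357/15

Vertices and f = -3s - 4t:
  (43/6, 643/36) → f = -1673/18
  (73/5, 35/3) → f = -1357/15
  (262/21, 1181/63) → f = -7082/63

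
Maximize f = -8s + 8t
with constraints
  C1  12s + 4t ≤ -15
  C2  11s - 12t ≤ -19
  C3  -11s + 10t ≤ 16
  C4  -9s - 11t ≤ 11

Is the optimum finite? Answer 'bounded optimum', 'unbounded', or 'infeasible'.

infeasible

The boundaries 12s + 4t = -15 and 11s - 12t = -19 meet at (-64/47, 63/188), but that point violates -11s + 10t ≤ 16. Every candidate vertex is excluded by some other constraint, so the feasible region is empty.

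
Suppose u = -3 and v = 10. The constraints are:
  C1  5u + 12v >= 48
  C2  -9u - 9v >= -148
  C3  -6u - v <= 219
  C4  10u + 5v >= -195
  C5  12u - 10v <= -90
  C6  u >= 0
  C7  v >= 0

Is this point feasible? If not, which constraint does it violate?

Constraint C6: u = -3, which is not ≥ 0. All other constraints are satisfied.

not feasible — violates C6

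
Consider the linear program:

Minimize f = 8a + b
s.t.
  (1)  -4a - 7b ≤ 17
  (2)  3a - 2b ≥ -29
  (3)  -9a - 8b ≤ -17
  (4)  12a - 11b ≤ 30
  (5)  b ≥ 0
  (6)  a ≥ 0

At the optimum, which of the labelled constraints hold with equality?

Feasible corners and f = 8a + b:
  (0, 29/2) → f = 29/2
  (17/9, 0) → f = 136/9
  (0, 17/8) → f = 17/8
  (5/2, 0) → f = 20
The feasible region is unbounded (it extends along (2, 3), (11, 12)), but f strictly increases along every unbounded feasible direction, so there is no improving ray and the minimum is attained at a vertex.

The minimum is at (0, 17/8). Substituting into each constraint, equality holds for (3) and (6); the remaining constraints have slack.

(3) and (6)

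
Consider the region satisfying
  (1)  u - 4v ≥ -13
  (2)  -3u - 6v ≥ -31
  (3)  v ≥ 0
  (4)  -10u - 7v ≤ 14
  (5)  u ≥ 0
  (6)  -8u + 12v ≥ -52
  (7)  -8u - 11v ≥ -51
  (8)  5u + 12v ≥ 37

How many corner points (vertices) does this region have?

4

The feasible vertices (each the meet of two boundaries and inside every other half-plane) are:
  (0, 13/4)
  (61/43, 155/43)
  (0, 37/12)
  (5, 1)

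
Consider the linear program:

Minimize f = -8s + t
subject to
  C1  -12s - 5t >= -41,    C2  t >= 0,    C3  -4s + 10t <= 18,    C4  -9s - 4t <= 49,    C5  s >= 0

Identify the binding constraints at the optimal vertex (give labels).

Corner points and f = -8s + t:
  (41/12, 0) → f = -82/3
  (16/7, 19/7) → f = -109/7
  (0, 0) → f = 0
  (0, 9/5) → f = 9/5

The minimum is at (41/12, 0). Substituting into each constraint, equality holds for C1 and C2; the remaining constraints have slack.

C1 and C2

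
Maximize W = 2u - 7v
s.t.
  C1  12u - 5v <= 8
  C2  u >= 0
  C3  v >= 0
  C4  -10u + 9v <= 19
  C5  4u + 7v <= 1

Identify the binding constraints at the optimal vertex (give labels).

C3 and C5

Vertices and W = 2u - 7v:
  (0, 0) → W = 0
  (0, 1/7) → W = -1
  (1/4, 0) → W = 1/2

The maximum is at (1/4, 0). Substituting into each constraint, equality holds for C3 and C5; the remaining constraints have slack.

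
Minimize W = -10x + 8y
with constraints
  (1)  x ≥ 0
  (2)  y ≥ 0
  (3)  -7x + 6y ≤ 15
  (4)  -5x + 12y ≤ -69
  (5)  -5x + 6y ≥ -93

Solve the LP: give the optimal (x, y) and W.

x = 117/5, y = 4, minimum W = -202

Corner points and W = -10x + 8y:
  (69/5, 0) → W = -138
  (93/5, 0) → W = -186
  (117/5, 4) → W = -202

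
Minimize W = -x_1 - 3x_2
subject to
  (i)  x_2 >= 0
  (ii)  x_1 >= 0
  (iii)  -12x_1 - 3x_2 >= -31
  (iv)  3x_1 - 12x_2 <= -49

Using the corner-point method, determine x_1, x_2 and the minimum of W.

Extreme points and W = -x_1 - 3x_2:
  (0, 31/3) → W = -31
  (0, 49/12) → W = -49/4
  (25/17, 227/51) → W = -252/17

x_1 = 0, x_2 = 31/3, minimum W = -31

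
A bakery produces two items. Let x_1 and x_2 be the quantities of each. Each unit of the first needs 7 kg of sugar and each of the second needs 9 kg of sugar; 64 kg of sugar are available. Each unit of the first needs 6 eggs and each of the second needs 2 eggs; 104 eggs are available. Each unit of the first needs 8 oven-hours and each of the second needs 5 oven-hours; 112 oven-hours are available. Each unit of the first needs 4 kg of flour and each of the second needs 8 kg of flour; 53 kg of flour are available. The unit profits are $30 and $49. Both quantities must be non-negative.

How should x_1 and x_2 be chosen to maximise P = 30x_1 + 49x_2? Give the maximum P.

x_1 = 7/4, x_2 = 23/4, maximum P = 1337/4

Corner points and P = 30x_1 + 49x_2:
  (0, 0) → P = 0
  (0, 53/8) → P = 2597/8
  (64/7, 0) → P = 1920/7
  (7/4, 23/4) → P = 1337/4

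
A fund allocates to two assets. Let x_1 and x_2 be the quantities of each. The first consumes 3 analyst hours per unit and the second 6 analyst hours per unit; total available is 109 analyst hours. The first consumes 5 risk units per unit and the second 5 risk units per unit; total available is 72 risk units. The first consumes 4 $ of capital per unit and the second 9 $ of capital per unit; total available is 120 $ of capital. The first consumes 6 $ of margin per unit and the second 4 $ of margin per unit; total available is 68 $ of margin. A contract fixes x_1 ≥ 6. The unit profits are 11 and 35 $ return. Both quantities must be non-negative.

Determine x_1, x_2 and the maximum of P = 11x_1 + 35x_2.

x_1 = 6, x_2 = 8, maximum P = 346

Corner points and P = 11x_1 + 35x_2:
  (34/3, 0) → P = 374/3
  (6, 0) → P = 66
  (6, 8) → P = 346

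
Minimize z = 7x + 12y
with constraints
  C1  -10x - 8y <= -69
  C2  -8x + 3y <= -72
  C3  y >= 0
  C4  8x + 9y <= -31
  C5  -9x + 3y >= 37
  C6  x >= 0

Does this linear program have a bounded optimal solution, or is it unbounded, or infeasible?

infeasible

The boundaries -9x + 3y = 37 and x = 0 meet at (0, 37/3), but that point violates -8x + 3y ≤ -72. Every candidate vertex is excluded by some other constraint, so the feasible region is empty.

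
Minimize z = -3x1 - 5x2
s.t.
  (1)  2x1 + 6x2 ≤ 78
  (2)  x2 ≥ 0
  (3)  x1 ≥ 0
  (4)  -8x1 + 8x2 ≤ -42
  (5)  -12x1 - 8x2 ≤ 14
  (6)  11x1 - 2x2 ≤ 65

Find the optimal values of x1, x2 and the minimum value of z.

x1 = 109/18, x2 = 29/36, minimum z = -799/36

Corner points and z = -3x1 - 5x2:
  (21/4, 0) → z = -63/4
  (65/11, 0) → z = -195/11
  (109/18, 29/36) → z = -799/36

The binding constraints are -8x1 + 8x2 = -42 and 11x1 - 2x2 = 65.
Solving simultaneously gives x1 = 109/18, x2 = 29/36.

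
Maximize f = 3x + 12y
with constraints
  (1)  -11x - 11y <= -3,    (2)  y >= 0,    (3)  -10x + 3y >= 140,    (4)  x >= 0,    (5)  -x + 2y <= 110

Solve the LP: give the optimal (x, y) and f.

Corner points and f = 3x + 12y:
  (0, 140/3) → f = 560
  (50/17, 960/17) → f = 11670/17
  (0, 55) → f = 660

x = 50/17, y = 960/17, maximum f = 11670/17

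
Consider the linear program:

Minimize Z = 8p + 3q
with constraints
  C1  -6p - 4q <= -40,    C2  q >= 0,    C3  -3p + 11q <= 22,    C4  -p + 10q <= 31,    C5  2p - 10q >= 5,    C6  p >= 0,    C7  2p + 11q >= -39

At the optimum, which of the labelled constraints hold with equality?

C1 and C5

Vertices and Z = 8p + 3q:
  (20/3, 0) → Z = 160/3
  (105/17, 25/34) → Z = 1755/34
  (36, 67/10) → Z = 3081/10
The feasible region is unbounded (it extends along (10, 1), (1, 0)), but Z strictly increases along every unbounded feasible direction, so there is no improving ray and the minimum is attained at a vertex.

The minimum is at (105/17, 25/34). Substituting into each constraint, equality holds for C1 and C5; the remaining constraints have slack.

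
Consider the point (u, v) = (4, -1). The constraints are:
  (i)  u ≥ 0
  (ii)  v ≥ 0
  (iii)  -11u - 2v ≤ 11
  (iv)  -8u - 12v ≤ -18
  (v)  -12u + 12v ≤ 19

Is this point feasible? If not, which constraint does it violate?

not feasible — violates (ii)

Constraint (ii): v = -1, which is not ≥ 0. All other constraints are satisfied.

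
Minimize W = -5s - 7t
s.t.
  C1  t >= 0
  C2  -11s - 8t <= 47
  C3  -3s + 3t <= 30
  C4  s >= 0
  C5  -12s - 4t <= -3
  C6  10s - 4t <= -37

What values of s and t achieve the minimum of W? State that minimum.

Feasible corners and W = -5s - 7t:
  (0, 10) → W = -70
  (1/2, 21/2) → W = -76
  (0, 37/4) → W = -259/4

The binding constraints are -3s + 3t = 30 and 10s - 4t = -37.
Solving simultaneously gives s = 1/2, t = 21/2.

s = 1/2, t = 21/2, minimum W = -76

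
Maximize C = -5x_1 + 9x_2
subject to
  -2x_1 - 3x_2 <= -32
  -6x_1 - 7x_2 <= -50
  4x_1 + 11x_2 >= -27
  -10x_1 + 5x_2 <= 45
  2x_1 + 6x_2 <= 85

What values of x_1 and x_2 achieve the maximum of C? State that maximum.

Vertices and C = -5x_1 + 9x_2:
  (433/10, -91/5) → C = -3803/10
  (5/8, 41/4) → C = 713/8
  (31/14, 94/7) → C = 1537/14
The feasible region is unbounded (it extends along (3, -1), (11, -4)), but C strictly decreases along every unbounded feasible direction, so there is no improving ray and the maximum is attained at a vertex.

At the optimal vertex, -10x_1 + 5x_2 = 45 and 2x_1 + 6x_2 = 85.
Solving simultaneously gives x_1 = 31/14, x_2 = 94/7.

x_1 = 31/14, x_2 = 94/7, maximum C = 1537/14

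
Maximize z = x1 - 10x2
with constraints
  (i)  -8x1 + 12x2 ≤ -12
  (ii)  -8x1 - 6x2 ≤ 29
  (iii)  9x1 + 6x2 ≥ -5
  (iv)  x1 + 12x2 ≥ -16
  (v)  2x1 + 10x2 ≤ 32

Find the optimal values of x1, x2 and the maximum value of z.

x1 = 272/7, x2 = -32/7, maximum z = 592/7

Corner points and z = x1 - 10x2:
  (1/13, -37/39) → z = 373/39
  (63/13, 29/13) → z = -227/13
  (6/17, -139/102) → z = 713/51
  (272/7, -32/7) → z = 592/7

The optimum lies where x1 + 12x2 = -16 and 2x1 + 10x2 = 32.
Solving simultaneously gives x1 = 272/7, x2 = -32/7.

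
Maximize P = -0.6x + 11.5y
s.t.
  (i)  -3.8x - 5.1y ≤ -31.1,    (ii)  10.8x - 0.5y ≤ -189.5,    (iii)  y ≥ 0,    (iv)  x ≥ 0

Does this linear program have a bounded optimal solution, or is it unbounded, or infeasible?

unbounded

From the feasible point (0, 379), moving in the direction (0, 1) keeps every constraint satisfied while P increases without bound.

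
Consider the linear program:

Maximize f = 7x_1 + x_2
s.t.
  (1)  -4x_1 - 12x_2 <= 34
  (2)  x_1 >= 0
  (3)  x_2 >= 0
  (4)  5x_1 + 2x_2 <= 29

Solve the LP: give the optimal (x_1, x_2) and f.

x_1 = 29/5, x_2 = 0, maximum f = 203/5

Corner points and f = 7x_1 + x_2:
  (0, 0) → f = 0
  (0, 29/2) → f = 29/2
  (29/5, 0) → f = 203/5

The optimum lies where x_2 = 0 and 5x_1 + 2x_2 = 29.
Solving simultaneously gives x_1 = 29/5, x_2 = 0.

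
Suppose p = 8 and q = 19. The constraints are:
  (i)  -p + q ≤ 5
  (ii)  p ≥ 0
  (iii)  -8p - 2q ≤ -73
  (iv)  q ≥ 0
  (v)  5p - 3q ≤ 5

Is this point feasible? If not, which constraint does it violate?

Constraint (i): -p + q = 11, which is not ≤ 5. All other constraints are satisfied.

not feasible — violates (i)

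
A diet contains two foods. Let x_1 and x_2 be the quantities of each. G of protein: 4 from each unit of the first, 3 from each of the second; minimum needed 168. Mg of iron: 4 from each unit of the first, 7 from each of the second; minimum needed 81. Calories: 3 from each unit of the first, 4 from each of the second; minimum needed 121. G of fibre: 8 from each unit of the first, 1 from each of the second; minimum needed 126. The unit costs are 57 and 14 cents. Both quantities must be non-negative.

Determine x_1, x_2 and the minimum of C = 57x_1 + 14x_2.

Corner points and C = 57x_1 + 14x_2:
  (0, 126) → C = 1764
  (42, 0) → C = 2394
  (21/2, 42) → C = 2373/2
The feasible region is unbounded (it extends along (0, 1), (1, 0)), but C strictly increases along every unbounded feasible direction, so there is no improving ray and the minimum is attained at a vertex.

The binding constraints are 4x_1 + 3x_2 = 168 and 8x_1 + x_2 = 126.
Solving simultaneously gives x_1 = 21/2, x_2 = 42.

x_1 = 21/2, x_2 = 42, minimum C = 2373/2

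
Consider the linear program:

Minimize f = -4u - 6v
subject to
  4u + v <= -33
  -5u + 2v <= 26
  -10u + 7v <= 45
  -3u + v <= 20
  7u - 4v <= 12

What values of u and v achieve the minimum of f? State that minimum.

Vertices and f = -4u - 6v:
  (-92/13, -61/13) → f = 734/13
  (-120/23, -279/23) → f = 2154/23
  (-14, -22) → f = 188
  (-92/5, -176/5) → f = 1424/5

u = -92/13, v = -61/13, minimum f = 734/13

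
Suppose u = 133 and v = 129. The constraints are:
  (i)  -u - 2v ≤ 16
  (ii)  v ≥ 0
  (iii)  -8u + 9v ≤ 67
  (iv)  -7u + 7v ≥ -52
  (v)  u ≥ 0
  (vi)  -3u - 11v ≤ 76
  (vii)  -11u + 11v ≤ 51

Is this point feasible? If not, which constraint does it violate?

not feasible — violates (iii)

Constraint (iii): -8u + 9v = 97, which is not ≤ 67. All other constraints are satisfied.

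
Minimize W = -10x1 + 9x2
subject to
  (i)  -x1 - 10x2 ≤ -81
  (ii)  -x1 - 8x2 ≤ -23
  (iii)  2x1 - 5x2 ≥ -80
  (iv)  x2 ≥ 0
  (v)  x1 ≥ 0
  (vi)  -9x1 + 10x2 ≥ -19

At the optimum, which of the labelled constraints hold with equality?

Extreme points and W = -10x1 + 9x2:
  (0, 81/10) → W = 729/10
  (10, 71/10) → W = -361/10
  (0, 16) → W = 144
  (179/5, 758/25) → W = -2128/25

The minimum is at (179/5, 758/25). Substituting into each constraint, equality holds for (iii) and (vi); the remaining constraints have slack.

(iii) and (vi)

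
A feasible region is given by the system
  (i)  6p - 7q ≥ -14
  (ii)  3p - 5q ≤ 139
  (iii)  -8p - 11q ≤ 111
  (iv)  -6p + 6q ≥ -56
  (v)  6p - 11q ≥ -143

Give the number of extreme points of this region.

Intersecting each pair of boundary lines and keeping only the points that satisfy every inequality leaves:
  (-931/122, -277/61)
  (847/24, 129/4)
  (-25/57, -557/57)
  (737/15, 199/5)

4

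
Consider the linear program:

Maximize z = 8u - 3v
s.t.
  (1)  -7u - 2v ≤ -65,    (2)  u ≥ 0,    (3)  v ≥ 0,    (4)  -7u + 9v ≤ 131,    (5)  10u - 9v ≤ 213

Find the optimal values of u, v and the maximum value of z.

Extreme points and z = 8u - 3v:
  (65/7, 0) → z = 520/7
  (323/77, 196/11) → z = -1532/77
  (213/10, 0) → z = 852/5
  (344/3, 2801/27) → z = 5455/9

u = 344/3, v = 2801/27, maximum z = 5455/9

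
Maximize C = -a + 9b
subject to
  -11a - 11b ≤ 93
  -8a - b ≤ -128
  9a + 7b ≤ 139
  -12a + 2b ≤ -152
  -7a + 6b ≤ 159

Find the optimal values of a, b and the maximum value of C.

a = 757/47, b = -40/47, maximum C = -1117/47

Vertices and C = -a + 9b:
  (1501/77, -2152/77) → C = -20869/77
  (1090/11, -1183/11) → C = -1067
  (757/47, -40/47) → C = -1117/47

The binding constraints are -8a - b = -128 and 9a + 7b = 139.
Solving simultaneously gives a = 757/47, b = -40/47.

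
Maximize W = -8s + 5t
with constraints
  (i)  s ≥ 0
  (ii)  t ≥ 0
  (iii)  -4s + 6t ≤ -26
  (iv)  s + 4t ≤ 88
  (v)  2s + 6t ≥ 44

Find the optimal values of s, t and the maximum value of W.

Extreme points and W = -8s + 5t:
  (88, 0) → W = -704
  (22, 0) → W = -176
  (316/11, 163/11) → W = -1713/11
  (35/3, 31/9) → W = -685/9

The optimum lies where -4s + 6t = -26 and 2s + 6t = 44.
Solving simultaneously gives s = 35/3, t = 31/9.

s = 35/3, t = 31/9, maximum W = -685/9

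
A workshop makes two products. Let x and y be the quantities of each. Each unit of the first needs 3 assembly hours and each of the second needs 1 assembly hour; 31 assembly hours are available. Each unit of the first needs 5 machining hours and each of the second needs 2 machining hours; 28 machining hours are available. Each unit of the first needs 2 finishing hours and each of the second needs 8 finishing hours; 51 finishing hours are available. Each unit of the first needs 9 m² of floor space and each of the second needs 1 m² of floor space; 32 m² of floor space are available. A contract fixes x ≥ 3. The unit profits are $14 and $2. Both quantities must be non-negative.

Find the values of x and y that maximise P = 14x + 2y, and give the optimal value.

x = 3, y = 5, maximum P = 52

Extreme points and P = 14x + 2y:
  (32/9, 0) → P = 448/9
  (3, 0) → P = 42
  (3, 5) → P = 52

The binding constraints are 9x + y = 32 and x = 3.
Solving simultaneously gives x = 3, y = 5.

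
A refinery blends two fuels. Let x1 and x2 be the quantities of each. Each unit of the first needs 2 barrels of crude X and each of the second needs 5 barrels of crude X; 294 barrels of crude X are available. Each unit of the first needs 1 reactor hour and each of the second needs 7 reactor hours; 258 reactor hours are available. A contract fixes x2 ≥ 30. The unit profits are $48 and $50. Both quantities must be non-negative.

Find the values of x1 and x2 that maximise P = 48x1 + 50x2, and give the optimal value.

Extreme points and P = 48x1 + 50x2:
  (0, 258/7) → P = 12900/7
  (0, 30) → P = 1500
  (48, 30) → P = 3804

At the optimal vertex, x1 + 7x2 = 258 and x2 = 30.
Solving simultaneously gives x1 = 48, x2 = 30.

x1 = 48, x2 = 30, maximum P = 3804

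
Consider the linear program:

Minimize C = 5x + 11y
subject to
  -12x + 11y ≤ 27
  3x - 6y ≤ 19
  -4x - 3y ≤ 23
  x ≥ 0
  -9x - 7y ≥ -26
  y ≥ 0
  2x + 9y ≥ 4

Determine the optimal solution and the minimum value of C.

x = 0, y = 4/9, minimum C = 44/9

Vertices and C = 5x + 11y:
  (0, 27/11) → C = 27
  (97/183, 185/61) → C = 6590/183
  (0, 4/9) → C = 44/9
  (26/9, 0) → C = 130/9
  (2, 0) → C = 10

At the optimal vertex, x = 0 and 2x + 9y = 4.
Solving simultaneously gives x = 0, y = 4/9.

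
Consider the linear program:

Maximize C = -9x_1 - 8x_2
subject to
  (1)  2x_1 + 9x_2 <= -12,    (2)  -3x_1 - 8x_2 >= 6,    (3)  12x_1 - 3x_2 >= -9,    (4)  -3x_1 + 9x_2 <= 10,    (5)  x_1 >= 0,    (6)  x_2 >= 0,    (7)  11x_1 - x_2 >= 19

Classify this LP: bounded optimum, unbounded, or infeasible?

infeasible

The boundaries 2x_1 + 9x_2 = -12 and -3x_1 - 8x_2 = 6 meet at (42/11, -24/11), but that point violates x_2 ≥ 0. Every candidate vertex is excluded by some other constraint, so the feasible region is empty.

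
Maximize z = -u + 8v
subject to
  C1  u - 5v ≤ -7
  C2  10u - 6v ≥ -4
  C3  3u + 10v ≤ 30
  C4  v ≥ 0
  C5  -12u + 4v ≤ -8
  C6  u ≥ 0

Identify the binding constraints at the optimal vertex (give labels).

C3 and C5

Vertices and z = -u + 8v:
  (16/5, 51/25) → z = 328/25
  (17/14, 23/14) → z = 167/14
  (50/33, 28/11) → z = 622/33

The maximum is at (50/33, 28/11). Substituting into each constraint, equality holds for C3 and C5; the remaining constraints have slack.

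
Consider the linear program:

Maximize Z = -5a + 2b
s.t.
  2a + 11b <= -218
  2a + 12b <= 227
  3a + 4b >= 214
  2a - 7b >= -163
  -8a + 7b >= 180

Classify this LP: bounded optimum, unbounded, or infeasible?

infeasible

The boundaries 2a + 11b = -218 and 3a + 4b = 214 meet at (3226/25, -1082/25), but that point violates -8a + 7b ≥ 180. Every candidate vertex is excluded by some other constraint, so the feasible region is empty.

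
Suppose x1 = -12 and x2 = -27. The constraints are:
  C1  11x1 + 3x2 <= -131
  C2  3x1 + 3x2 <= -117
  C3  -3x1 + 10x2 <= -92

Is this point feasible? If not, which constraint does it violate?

feasible

C1: -213 ≤ -131 ✓
C2: -117 ≤ -117 ✓
C3: -234 ≤ -92 ✓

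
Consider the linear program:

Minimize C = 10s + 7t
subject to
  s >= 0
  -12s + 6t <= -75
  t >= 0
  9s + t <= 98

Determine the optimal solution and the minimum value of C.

The optimum lies where -12s + 6t = -75 and t = 0.
Solving simultaneously gives s = 25/4, t = 0.

s = 25/4, t = 0, minimum C = 125/2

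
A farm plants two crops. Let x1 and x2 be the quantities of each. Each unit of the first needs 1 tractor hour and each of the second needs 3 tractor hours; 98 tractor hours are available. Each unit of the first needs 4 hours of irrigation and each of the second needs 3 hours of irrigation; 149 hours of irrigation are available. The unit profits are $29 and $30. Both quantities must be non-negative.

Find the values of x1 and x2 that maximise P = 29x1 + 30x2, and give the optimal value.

x1 = 17, x2 = 27, maximum P = 1303

Vertices and P = 29x1 + 30x2:
  (0, 0) → P = 0
  (0, 98/3) → P = 980
  (149/4, 0) → P = 4321/4
  (17, 27) → P = 1303

At the optimal vertex, x1 + 3x2 = 98 and 4x1 + 3x2 = 149.
Solving simultaneously gives x1 = 17, x2 = 27.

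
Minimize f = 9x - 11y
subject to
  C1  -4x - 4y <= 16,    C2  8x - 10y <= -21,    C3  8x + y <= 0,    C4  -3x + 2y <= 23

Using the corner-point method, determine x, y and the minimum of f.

Feasible corners and f = 9x - 11y:
  (-61/18, -11/18) → f = -214/9
  (-31/5, 11/5) → f = -80
  (-21/88, 21/11) → f = -2037/88
  (-23/19, 184/19) → f = -2231/19

x = -23/19, y = 184/19, minimum f = -2231/19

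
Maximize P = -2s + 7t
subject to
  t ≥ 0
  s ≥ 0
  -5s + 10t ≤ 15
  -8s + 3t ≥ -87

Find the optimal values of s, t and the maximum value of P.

Extreme points and P = -2s + 7t:
  (0, 0) → P = 0
  (87/8, 0) → P = -87/4
  (0, 3/2) → P = 21/2
  (183/13, 111/13) → P = 411/13

s = 183/13, t = 111/13, maximum P = 411/13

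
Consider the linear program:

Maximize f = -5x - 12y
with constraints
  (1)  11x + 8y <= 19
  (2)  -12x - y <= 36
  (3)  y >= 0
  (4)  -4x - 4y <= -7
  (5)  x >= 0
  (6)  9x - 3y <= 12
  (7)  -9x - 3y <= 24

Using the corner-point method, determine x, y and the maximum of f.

x = 23/16, y = 5/16, maximum f = -175/16

The optimum lies where -4x - 4y = -7 and 9x - 3y = 12.
Solving simultaneously gives x = 23/16, y = 5/16.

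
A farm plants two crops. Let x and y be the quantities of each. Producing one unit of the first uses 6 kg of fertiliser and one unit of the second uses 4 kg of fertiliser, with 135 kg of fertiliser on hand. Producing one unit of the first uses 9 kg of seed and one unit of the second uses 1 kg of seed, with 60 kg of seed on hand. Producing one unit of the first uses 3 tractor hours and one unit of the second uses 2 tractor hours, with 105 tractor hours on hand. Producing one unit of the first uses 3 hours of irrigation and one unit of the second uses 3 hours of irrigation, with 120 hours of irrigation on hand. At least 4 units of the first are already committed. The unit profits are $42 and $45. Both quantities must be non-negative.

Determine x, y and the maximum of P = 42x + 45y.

Corner points and P = 42x + 45y:
  (20/3, 0) → P = 280
  (4, 0) → P = 168
  (4, 24) → P = 1248

The binding constraints are 9x + y = 60 and x = 4.
Solving simultaneously gives x = 4, y = 24.

x = 4, y = 24, maximum P = 1248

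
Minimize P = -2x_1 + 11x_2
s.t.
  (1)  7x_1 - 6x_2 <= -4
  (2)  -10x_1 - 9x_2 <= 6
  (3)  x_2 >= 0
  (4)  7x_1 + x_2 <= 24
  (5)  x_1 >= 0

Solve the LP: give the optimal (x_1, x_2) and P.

Corner points and P = -2x_1 + 11x_2:
  (20/7, 4) → P = 268/7
  (0, 2/3) → P = 22/3
  (0, 24) → P = 264

x_1 = 0, x_2 = 2/3, minimum P = 22/3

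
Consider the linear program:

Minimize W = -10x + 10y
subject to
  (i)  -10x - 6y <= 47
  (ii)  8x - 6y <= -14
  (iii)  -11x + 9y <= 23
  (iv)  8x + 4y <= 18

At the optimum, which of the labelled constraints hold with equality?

Extreme points and W = -10x + 10y:
  (-61/18, -59/27) → W = 325/27
  (-187/52, -287/156) → W = 685/39
  (13/20, 16/5) → W = 51/2
  (35/58, 191/58) → W = 780/29

The minimum is at (-61/18, -59/27). Substituting into each constraint, equality holds for (i) and (ii); the remaining constraints have slack.

(i) and (ii)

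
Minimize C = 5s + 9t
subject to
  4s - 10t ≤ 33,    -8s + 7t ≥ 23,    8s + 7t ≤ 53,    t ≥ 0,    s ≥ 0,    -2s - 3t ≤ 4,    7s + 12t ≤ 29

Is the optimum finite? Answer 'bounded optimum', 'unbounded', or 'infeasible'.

infeasible

The boundaries -8s + 7t = 23 and 8s + 7t = 53 meet at (15/8, 38/7), but that point violates 7s + 12t ≤ 29. Every candidate vertex is excluded by some other constraint, so the feasible region is empty.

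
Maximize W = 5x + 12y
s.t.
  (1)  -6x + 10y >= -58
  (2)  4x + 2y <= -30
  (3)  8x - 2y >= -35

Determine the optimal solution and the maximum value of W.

x = -65/12, y = -25/6, maximum W = -925/12

Feasible corners and W = 5x + 12y:
  (-46/13, -103/13) → W = -1466/13
  (-233/34, -337/34) → W = -5209/34
  (-65/12, -25/6) → W = -925/12

At the optimal vertex, 4x + 2y = -30 and 8x - 2y = -35.
Solving simultaneously gives x = -65/12, y = -25/6.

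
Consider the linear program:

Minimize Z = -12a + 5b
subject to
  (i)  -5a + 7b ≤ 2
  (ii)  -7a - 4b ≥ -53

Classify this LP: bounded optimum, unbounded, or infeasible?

unbounded

From the feasible point (121/23, 93/23), moving in the direction (4, -7) keeps every constraint satisfied while Z decreases without bound.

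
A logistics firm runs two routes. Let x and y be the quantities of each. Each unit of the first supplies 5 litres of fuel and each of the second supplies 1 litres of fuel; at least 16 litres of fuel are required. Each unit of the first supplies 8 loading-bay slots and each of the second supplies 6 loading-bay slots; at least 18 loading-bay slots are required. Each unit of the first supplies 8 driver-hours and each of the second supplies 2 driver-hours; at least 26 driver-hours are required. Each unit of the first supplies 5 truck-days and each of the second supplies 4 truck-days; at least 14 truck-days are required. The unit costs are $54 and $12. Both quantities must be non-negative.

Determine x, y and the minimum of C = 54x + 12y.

The feasible region is unbounded (it extends along (0, 1), (1, 0)), but C strictly increases along every unbounded feasible direction, so there is no improving ray and the minimum is attained at a vertex.

x = 3, y = 1, minimum C = 174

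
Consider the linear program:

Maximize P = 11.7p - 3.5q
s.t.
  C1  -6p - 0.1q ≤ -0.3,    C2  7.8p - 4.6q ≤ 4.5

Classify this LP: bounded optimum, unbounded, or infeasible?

From the feasible point (61/946, -411/473), moving in the direction (4.6, 7.8) keeps every constraint satisfied while P increases without bound.

unbounded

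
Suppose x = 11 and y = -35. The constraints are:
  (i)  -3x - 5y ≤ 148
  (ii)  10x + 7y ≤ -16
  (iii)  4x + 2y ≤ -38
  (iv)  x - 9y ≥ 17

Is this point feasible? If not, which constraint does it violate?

Constraint (iii): 4x + 2y = -26, which is not ≤ -38. All other constraints are satisfied.

not feasible — violates (iii)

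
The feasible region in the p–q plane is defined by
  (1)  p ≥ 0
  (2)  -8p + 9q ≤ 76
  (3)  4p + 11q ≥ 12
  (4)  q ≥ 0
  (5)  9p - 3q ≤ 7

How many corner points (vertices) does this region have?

Intersecting each pair of boundary lines and keeping only the points that satisfy every inequality leaves:
  (0, 76/9)
  (0, 12/11)
  (97/19, 740/57)
  (113/111, 80/111)

4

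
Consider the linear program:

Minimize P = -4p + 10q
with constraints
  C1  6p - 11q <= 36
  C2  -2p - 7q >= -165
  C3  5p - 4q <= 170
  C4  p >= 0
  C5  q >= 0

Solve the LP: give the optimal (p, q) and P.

Feasible corners and P = -4p + 10q:
  (2067/64, 459/32) → P = 57/4
  (6, 0) → P = -24
  (0, 165/7) → P = 1650/7
  (0, 0) → P = 0

The optimum lies where 6p - 11q = 36 and q = 0.
Solving simultaneously gives p = 6, q = 0.

p = 6, q = 0, minimum P = -24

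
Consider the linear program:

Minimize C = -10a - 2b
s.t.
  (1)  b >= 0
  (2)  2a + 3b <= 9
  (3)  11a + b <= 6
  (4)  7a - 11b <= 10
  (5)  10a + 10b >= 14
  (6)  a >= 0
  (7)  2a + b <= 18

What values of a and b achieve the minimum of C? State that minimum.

Feasible corners and C = -10a - 2b:
  (9/31, 87/31) → C = -264/31
  (0, 3) → C = -6
  (23/50, 47/50) → C = -162/25
  (0, 7/5) → C = -14/5

At the optimal vertex, 2a + 3b = 9 and 11a + b = 6.
Solving simultaneously gives a = 9/31, b = 87/31.

a = 9/31, b = 87/31, minimum C = -264/31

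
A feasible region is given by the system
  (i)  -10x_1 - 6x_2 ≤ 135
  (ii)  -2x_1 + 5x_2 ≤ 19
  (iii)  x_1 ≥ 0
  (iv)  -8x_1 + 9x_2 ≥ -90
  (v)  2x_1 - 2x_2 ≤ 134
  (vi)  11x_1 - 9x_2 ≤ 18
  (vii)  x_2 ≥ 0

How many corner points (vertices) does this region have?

4

Pairwise boundary intersections that survive every other constraint:
  (0, 19/5)
  (261/37, 245/37)
  (0, 0)
  (18/11, 0)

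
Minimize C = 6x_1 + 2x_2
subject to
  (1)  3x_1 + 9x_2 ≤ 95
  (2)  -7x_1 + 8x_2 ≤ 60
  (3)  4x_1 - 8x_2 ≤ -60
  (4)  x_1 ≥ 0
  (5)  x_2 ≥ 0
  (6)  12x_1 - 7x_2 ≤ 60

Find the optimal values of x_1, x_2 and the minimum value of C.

Feasible corners and C = 6x_1 + 2x_2:
  (220/87, 845/87) → C = 3010/87
  (11/3, 28/3) → C = 122/3
  (0, 15/2) → C = 15

x_1 = 0, x_2 = 15/2, minimum C = 15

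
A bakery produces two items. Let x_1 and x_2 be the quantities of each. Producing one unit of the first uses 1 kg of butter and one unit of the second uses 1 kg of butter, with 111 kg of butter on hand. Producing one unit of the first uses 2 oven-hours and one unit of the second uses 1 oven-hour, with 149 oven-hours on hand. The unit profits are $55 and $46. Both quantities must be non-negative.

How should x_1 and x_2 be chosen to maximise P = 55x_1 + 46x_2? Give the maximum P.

x_1 = 38, x_2 = 73, maximum P = 5448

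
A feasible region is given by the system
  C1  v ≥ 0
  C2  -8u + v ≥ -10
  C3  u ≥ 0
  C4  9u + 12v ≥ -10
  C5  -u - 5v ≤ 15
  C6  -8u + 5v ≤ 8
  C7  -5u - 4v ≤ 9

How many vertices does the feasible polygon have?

4

The feasible vertices (each the meet of two boundaries and inside every other half-plane) are:
  (5/4, 0)
  (0, 0)
  (29/16, 9/2)
  (0, 8/5)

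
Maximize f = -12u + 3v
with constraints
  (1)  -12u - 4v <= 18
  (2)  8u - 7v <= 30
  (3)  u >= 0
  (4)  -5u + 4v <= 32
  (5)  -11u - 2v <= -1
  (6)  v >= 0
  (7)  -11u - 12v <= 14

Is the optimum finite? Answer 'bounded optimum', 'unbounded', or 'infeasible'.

bounded optimum

Extreme points and f = -12u + 3v:
  (15/4, 0) → f = -45
  (0, 8) → f = 24
  (0, 1/2) → f = 3/2
  (1/11, 0) → f = -12/11
The feasible region has finitely many vertices and no improving ray; the maximum is 24 at (0, 8).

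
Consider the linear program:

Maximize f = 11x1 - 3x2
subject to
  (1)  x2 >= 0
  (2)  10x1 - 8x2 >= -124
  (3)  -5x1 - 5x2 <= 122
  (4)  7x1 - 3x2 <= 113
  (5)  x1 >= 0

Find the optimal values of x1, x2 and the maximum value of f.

x1 = 638/13, x2 = 999/13, maximum f = 4021/13

At the optimal vertex, 10x1 - 8x2 = -124 and 7x1 - 3x2 = 113.
Solving simultaneously gives x1 = 638/13, x2 = 999/13.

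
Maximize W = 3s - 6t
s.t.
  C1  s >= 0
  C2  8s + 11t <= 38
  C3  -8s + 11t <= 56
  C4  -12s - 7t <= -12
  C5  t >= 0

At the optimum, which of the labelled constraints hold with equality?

C2 and C5

Extreme points and W = 3s - 6t:
  (0, 38/11) → W = -228/11
  (0, 12/7) → W = -72/7
  (19/4, 0) → W = 57/4
  (1, 0) → W = 3

The maximum is at (19/4, 0). Substituting into each constraint, equality holds for C2 and C5; the remaining constraints have slack.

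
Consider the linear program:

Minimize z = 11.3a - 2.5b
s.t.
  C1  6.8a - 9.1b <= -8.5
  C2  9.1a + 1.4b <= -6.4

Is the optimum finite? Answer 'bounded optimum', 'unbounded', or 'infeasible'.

From the feasible point (-1002/1319, 3383/9233), moving in the direction (-9.1, -6.8) keeps every constraint satisfied while z decreases without bound.

unbounded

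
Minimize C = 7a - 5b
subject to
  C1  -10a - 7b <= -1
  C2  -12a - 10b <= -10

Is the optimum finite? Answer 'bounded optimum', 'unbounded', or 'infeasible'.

From the feasible point (-15/4, 11/2), moving in the direction (-7, 10) keeps every constraint satisfied while C decreases without bound.

unbounded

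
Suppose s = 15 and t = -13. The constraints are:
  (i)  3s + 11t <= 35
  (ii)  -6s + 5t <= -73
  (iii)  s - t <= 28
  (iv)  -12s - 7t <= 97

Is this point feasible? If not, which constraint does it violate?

(i): -98 ≤ 35 ✓
(ii): -155 ≤ -73 ✓
(iii): 28 ≤ 28 ✓
(iv): -89 ≤ 97 ✓

feasible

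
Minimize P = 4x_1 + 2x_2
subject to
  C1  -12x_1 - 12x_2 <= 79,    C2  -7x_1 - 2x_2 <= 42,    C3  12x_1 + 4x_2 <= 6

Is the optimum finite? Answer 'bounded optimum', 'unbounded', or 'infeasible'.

Feasible corners and P = 4x_1 + 2x_2:
  (-173/30, -49/60) → P = -247/10
  (97/24, -85/8) → P = -61/12
  (-45, 273/2) → P = 93
The feasible region has finitely many vertices and no improving ray; the minimum is -247/10 at (-173/30, -49/60).

bounded optimum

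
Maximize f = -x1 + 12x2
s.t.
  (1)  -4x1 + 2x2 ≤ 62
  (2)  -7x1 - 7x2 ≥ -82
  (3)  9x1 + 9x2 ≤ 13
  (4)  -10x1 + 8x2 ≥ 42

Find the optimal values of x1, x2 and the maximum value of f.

x1 = -266/27, x2 = 305/27, maximum f = 3926/27

Corner points and f = -x1 + 12x2:
  (-266/27, 305/27) → f = 3926/27
  (-103/3, -113/3) → f = -1253/3
  (-137/81, 254/81) → f = 3185/81

The optimum lies where -4x1 + 2x2 = 62 and 9x1 + 9x2 = 13.
Solving simultaneously gives x1 = -266/27, x2 = 305/27.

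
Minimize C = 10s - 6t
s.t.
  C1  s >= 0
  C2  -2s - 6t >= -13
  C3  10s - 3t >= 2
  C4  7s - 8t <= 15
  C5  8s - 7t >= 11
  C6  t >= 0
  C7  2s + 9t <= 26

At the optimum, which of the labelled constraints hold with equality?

Vertices and C = 10s - 6t:
  (97/29, 61/58) → C = 787/29
  (157/62, 41/31) → C = 539/31
  (15/7, 0) → C = 150/7
  (11/8, 0) → C = 55/4

The minimum is at (11/8, 0). Substituting into each constraint, equality holds for C5 and C6; the remaining constraints have slack.

C5 and C6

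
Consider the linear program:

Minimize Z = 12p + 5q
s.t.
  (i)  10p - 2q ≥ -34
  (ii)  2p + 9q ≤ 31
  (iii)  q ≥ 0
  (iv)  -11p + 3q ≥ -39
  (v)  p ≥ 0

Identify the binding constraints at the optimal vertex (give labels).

(iii) and (v)

Extreme points and Z = 12p + 5q:
  (148/35, 263/105) → Z = 949/15
  (0, 31/9) → Z = 155/9
  (39/11, 0) → Z = 468/11
  (0, 0) → Z = 0

The minimum is at (0, 0). Substituting into each constraint, equality holds for (iii) and (v); the remaining constraints have slack.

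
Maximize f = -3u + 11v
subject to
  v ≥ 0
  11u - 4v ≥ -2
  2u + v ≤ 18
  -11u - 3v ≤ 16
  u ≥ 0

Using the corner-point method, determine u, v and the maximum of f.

u = 70/19, v = 202/19, maximum f = 2012/19

Feasible corners and f = -3u + 11v:
  (9, 0) → f = -27
  (0, 0) → f = 0
  (70/19, 202/19) → f = 2012/19
  (0, 1/2) → f = 11/2

At the optimal vertex, 11u - 4v = -2 and 2u + v = 18.
Solving simultaneously gives u = 70/19, v = 202/19.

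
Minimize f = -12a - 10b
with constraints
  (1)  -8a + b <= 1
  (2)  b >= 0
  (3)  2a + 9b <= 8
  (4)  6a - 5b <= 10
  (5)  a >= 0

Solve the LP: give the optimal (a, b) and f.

a = 65/32, b = 7/16, minimum f = -115/4

Feasible corners and f = -12a - 10b:
  (5/3, 0) → f = -20
  (0, 0) → f = 0
  (65/32, 7/16) → f = -115/4
  (0, 8/9) → f = -80/9

At the optimal vertex, 2a + 9b = 8 and 6a - 5b = 10.
Solving simultaneously gives a = 65/32, b = 7/16.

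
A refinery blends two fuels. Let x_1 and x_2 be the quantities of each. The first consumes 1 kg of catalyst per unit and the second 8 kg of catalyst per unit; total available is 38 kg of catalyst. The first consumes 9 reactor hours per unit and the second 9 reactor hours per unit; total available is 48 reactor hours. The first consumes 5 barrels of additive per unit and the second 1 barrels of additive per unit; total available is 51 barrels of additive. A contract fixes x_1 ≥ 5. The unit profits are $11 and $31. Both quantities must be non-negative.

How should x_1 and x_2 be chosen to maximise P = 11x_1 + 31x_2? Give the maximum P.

x_1 = 5, x_2 = 1/3, maximum P = 196/3

Extreme points and P = 11x_1 + 31x_2:
  (16/3, 0) → P = 176/3
  (5, 0) → P = 55
  (5, 1/3) → P = 196/3

The binding constraints are 9x_1 + 9x_2 = 48 and x_1 = 5.
Solving simultaneously gives x_1 = 5, x_2 = 1/3.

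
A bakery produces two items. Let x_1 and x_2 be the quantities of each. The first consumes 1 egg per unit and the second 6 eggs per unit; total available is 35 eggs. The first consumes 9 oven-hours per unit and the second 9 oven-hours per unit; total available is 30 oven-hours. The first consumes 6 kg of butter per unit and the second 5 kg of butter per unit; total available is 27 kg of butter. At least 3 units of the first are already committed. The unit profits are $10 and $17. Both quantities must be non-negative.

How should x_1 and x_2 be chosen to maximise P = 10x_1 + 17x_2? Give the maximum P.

Vertices and P = 10x_1 + 17x_2:
  (10/3, 0) → P = 100/3
  (3, 0) → P = 30
  (3, 1/3) → P = 107/3

At the optimal vertex, 9x_1 + 9x_2 = 30 and x_1 = 3.
Solving simultaneously gives x_1 = 3, x_2 = 1/3.

x_1 = 3, x_2 = 1/3, maximum P = 107/3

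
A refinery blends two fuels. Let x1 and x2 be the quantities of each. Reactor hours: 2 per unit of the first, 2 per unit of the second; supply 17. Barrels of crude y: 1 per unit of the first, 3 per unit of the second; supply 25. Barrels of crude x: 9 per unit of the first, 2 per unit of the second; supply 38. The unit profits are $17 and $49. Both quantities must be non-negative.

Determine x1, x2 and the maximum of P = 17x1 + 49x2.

Extreme points and P = 17x1 + 49x2:
  (0, 0) → P = 0
  (0, 25/3) → P = 1225/3
  (38/9, 0) → P = 646/9
  (1/4, 33/4) → P = 817/2
  (3, 11/2) → P = 641/2

The binding constraints are 2x1 + 2x2 = 17 and x1 + 3x2 = 25.
Solving simultaneously gives x1 = 1/4, x2 = 33/4.

x1 = 1/4, x2 = 33/4, maximum P = 817/2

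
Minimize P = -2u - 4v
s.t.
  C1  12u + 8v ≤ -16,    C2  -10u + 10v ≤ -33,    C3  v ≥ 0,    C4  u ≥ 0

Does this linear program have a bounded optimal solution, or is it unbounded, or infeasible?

infeasible

The boundaries 12u + 8v = -16 and -10u + 10v = -33 meet at (13/25, -139/50), but that point violates v ≥ 0. Every candidate vertex is excluded by some other constraint, so the feasible region is empty.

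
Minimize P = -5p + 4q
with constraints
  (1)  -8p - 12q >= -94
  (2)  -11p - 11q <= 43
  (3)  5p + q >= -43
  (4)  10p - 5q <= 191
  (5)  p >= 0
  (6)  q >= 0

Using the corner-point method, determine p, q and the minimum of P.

p = 47/4, q = 0, minimum P = -235/4

Feasible corners and P = -5p + 4q:
  (0, 47/6) → P = 94/3
  (47/4, 0) → P = -235/4
  (0, 0) → P = 0

At the optimal vertex, -8p - 12q = -94 and q = 0.
Solving simultaneously gives p = 47/4, q = 0.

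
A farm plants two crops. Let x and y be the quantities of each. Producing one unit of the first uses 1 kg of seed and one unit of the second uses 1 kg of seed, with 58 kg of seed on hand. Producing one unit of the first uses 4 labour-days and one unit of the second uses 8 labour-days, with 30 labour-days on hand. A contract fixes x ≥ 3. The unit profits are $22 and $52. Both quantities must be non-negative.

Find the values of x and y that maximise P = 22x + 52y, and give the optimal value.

Vertices and P = 22x + 52y:
  (15/2, 0) → P = 165
  (3, 0) → P = 66
  (3, 9/4) → P = 183

x = 3, y = 9/4, maximum P = 183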